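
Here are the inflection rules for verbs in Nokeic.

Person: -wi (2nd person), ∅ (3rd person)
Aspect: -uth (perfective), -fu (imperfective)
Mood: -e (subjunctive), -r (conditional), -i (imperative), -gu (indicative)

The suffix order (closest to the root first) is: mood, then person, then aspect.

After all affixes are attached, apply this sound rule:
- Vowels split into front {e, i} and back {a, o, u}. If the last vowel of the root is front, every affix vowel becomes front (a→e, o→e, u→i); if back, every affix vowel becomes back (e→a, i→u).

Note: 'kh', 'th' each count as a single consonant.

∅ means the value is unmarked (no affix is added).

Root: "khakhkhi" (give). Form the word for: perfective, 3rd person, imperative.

Attach mood imperative -i → khakhkhii.
person = 3rd person: zero marking, form stays khakhkhii.
Attach aspect perfective -uth → khakhkhiiuth.
Apply vowel harmony: khakhkhiiuth → khakhkhiiith.

khakhkhiiith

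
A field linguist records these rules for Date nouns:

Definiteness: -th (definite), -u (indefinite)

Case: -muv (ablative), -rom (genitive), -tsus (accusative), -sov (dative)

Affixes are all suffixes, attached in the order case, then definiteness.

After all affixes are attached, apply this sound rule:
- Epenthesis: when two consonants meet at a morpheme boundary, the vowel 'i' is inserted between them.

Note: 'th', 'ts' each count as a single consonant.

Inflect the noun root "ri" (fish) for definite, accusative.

Attach case accusative -tsus → ritsus.
Attach definiteness definite -th → ritsusth.
Apply epenthesis: ritsusth → ritsusith.

ritsusith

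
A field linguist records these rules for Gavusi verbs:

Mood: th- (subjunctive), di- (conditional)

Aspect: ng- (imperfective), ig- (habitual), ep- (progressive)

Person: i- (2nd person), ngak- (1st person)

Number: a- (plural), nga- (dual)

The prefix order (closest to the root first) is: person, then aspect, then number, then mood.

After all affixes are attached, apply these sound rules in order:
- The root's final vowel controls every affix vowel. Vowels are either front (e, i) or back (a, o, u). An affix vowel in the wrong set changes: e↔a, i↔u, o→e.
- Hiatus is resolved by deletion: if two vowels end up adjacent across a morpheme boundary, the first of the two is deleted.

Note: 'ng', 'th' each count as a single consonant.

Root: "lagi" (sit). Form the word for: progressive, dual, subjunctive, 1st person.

Attach person 1st person ngak- → ngaklagi.
Attach aspect progressive ep- → epngaklagi.
Attach number dual nga- → ngaepngaklagi.
Attach mood subjunctive th- → thngaepngaklagi.
Apply vowel harmony: thngaepngaklagi → thngeepngeklagi.
Apply vowel deletion: thngeepngeklagi → thngepngeklagi.

thngepngeklagi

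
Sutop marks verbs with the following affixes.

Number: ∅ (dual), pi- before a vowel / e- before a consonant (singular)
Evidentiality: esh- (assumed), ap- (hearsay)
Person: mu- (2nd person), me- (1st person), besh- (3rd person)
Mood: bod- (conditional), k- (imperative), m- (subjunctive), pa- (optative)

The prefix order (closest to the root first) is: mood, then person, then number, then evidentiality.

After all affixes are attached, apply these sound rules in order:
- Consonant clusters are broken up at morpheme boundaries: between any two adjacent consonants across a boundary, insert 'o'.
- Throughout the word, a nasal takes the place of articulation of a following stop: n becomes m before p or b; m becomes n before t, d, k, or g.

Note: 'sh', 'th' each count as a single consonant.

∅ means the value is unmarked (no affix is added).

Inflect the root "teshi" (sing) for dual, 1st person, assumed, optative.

eshomepateshi

Attach mood optative pa- → pateshi.
Attach person 1st person me- → mepateshi.
number = dual: zero marking, form stays mepateshi.
Attach evidentiality assumed esh- → eshmepateshi.
Apply epenthesis: eshmepateshi → eshomepateshi.
Nasal assimilation: no change.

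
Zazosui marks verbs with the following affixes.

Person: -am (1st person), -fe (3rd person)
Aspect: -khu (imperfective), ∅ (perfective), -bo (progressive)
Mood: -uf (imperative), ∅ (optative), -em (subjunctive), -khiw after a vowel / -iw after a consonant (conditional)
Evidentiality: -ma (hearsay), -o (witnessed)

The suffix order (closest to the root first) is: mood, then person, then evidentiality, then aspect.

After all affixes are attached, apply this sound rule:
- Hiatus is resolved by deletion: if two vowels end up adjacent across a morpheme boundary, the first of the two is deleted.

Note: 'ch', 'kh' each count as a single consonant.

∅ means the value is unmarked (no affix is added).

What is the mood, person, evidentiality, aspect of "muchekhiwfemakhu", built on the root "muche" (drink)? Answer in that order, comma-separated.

conditional, 3rd person, hearsay, imperfective

Segment: muche-khiw-fe-ma-khu.
mood: -khiw/iw → conditional.
person: -fe → 3rd person.
evidentiality: -ma → hearsay.
aspect: -khu → imperfective.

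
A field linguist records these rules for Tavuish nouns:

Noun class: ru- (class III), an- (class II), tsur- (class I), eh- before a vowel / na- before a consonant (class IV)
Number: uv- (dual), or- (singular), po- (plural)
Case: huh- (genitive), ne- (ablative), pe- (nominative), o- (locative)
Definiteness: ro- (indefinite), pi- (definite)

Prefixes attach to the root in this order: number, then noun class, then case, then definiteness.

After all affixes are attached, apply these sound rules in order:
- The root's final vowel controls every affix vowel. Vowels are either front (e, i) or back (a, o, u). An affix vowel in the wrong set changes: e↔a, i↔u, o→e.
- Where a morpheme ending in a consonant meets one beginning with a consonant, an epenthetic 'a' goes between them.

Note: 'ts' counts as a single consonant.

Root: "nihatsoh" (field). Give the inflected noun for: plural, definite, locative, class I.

Attach number plural po- → ponihatsoh.
Attach noun class class I tsur- → tsurponihatsoh.
Attach case locative o- → otsurponihatsoh.
Attach definiteness definite pi- → piotsurponihatsoh.
Apply vowel harmony: piotsurponihatsoh → puotsurponihatsoh.
Apply epenthesis: puotsurponihatsoh → puotsuraponihatsoh.

puotsuraponihatsoh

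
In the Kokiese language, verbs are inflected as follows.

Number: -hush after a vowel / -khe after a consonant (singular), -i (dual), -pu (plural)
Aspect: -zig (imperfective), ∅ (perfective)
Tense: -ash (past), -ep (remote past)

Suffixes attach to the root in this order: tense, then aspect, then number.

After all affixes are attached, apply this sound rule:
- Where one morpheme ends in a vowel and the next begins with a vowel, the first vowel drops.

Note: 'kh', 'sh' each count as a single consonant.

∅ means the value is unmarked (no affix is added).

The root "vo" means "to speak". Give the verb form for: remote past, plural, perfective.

veppu

Attach tense remote past -ep → voep.
aspect = perfective: zero marking, form stays voep.
Attach number plural -pu → voeppu.
Apply vowel deletion: voeppu → veppu.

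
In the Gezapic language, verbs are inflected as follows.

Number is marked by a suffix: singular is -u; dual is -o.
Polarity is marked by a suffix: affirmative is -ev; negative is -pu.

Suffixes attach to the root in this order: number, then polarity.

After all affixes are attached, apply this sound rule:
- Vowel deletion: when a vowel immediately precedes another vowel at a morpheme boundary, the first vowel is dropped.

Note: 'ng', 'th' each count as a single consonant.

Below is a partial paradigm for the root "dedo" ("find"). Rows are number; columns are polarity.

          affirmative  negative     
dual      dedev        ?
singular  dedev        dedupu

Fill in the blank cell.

Attach number dual -o → dedoo.
Attach polarity negative -pu → dedoopu.
Apply vowel deletion: dedoopu → dedopu.

dedopu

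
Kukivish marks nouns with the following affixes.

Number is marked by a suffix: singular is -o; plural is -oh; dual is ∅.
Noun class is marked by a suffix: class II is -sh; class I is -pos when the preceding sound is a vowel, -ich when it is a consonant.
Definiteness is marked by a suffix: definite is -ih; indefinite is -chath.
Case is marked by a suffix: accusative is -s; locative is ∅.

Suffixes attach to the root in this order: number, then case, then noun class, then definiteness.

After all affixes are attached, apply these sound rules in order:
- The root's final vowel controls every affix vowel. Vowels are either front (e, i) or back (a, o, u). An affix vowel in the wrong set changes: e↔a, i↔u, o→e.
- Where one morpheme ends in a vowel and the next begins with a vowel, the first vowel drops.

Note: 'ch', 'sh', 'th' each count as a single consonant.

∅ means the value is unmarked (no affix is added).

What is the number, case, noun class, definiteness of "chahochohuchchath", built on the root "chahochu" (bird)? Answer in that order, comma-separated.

plural, locative, class I, indefinite

Segment: chahochu-oh-ich-chath.
number: -oh → plural.
case: ∅ → locative.
noun class: -pos/ich → class I.
definiteness: -chath → indefinite.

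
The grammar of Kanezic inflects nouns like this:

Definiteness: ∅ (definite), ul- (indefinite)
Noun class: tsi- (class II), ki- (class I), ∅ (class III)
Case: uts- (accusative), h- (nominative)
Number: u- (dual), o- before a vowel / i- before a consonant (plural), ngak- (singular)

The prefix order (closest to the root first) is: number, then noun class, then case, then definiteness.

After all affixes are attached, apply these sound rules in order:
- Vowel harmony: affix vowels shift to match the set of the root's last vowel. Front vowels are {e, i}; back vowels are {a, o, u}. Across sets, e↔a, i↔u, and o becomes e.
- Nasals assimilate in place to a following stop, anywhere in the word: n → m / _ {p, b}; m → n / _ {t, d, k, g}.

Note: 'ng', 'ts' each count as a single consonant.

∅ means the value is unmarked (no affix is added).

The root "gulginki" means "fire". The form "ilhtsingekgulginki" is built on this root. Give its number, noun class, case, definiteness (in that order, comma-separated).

singular, class II, nominative, indefinite

Segment: ul-h-tsi-ngak-gulginki.
number: ngak- → singular.
noun class: tsi- → class II.
case: h- → nominative.
definiteness: ul- → indefinite.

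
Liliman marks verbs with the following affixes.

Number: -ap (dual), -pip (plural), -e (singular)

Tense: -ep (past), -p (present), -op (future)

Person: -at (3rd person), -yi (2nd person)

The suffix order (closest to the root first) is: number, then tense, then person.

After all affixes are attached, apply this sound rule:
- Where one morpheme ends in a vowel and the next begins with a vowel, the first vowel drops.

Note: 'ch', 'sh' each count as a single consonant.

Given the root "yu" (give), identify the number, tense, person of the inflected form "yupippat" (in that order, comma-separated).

Segment: yu-pip-p-at.
number: -pip → plural.
tense: -p → present.
person: -at → 3rd person.

plural, present, 3rd person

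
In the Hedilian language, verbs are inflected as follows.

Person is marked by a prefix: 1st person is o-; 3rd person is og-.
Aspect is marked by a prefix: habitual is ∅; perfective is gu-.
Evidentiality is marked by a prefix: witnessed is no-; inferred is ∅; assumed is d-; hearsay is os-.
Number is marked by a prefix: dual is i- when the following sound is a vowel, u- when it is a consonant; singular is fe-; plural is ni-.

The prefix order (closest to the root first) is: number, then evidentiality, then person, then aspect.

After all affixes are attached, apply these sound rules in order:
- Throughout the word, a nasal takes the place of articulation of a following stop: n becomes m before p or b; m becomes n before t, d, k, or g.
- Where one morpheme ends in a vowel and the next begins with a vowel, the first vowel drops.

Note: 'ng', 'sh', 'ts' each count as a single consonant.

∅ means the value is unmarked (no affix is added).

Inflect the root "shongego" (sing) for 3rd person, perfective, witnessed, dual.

gognushongego

Attach number dual u- (before consonant 'sh') → ushongego.
Attach evidentiality witnessed no- → noushongego.
Attach person 3rd person og- → ognoushongego.
Attach aspect perfective gu- → guognoushongego.
Nasal assimilation: no change.
Apply vowel deletion: guognoushongego → gognushongego.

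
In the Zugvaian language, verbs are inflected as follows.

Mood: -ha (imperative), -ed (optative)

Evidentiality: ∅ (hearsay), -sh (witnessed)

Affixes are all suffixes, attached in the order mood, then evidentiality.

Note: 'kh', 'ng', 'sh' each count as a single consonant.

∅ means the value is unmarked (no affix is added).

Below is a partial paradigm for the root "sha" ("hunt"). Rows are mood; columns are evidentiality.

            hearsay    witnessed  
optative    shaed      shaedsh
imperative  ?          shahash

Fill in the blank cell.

shaha

Attach mood imperative -ha → shaha.
evidentiality = hearsay: zero marking, form stays shaha.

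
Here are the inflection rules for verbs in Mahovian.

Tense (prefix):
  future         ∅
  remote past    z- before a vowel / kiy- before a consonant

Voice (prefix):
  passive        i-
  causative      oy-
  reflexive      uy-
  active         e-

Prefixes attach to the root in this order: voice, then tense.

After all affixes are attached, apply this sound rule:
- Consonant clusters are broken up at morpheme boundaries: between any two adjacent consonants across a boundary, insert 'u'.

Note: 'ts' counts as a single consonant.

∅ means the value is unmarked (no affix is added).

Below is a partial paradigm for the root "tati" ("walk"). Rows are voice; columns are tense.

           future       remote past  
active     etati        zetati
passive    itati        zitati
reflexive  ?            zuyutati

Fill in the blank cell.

Attach voice reflexive uy- → uytati.
tense = future: zero marking, form stays uytati.
Apply epenthesis: uytati → uyutati.

uyutati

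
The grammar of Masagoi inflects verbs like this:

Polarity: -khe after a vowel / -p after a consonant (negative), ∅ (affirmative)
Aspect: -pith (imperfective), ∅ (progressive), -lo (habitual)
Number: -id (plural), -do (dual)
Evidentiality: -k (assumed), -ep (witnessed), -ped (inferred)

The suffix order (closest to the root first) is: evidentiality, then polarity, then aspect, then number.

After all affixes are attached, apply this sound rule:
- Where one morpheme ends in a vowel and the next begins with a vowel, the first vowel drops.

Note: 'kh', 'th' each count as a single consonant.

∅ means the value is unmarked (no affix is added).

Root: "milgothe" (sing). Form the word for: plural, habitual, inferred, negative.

milgothepedplid

Attach evidentiality inferred -ped → milgotheped.
Attach polarity negative -p (after consonant 'd') → milgothepedp.
Attach aspect habitual -lo → milgothepedplo.
Attach number plural -id → milgothepedploid.
Apply vowel deletion: milgothepedploid → milgothepedplid.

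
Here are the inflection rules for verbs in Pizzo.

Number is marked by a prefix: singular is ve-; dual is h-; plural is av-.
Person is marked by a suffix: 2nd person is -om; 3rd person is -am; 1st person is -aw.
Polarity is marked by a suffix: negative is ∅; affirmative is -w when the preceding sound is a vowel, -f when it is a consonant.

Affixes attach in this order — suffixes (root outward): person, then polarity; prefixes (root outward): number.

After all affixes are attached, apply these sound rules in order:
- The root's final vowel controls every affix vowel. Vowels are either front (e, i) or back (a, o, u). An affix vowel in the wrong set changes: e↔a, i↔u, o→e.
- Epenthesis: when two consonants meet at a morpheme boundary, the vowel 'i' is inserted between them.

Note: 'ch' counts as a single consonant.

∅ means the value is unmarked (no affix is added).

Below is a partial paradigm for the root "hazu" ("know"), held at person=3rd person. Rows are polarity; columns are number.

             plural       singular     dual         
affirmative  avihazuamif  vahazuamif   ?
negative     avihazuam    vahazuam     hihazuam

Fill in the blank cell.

Attach number dual h- → hhazu.
Attach person 3rd person -am → hhazuam.
Attach polarity affirmative -f (after consonant 'm') → hhazuamf.
Vowel harmony: no change.
Apply epenthesis: hhazuamf → hihazuamif.

hihazuamif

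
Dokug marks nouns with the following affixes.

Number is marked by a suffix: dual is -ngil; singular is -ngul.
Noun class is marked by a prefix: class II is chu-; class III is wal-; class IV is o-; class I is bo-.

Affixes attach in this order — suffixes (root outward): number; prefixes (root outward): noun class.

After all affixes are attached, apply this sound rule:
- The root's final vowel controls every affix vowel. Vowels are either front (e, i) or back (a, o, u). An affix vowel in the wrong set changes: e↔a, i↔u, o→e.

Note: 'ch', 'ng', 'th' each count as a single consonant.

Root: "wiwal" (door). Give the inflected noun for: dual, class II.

chuwiwalngul

Attach noun class class II chu- → chuwiwal.
Attach number dual -ngil → chuwiwalngil.
Apply vowel harmony: chuwiwalngil → chuwiwalngul.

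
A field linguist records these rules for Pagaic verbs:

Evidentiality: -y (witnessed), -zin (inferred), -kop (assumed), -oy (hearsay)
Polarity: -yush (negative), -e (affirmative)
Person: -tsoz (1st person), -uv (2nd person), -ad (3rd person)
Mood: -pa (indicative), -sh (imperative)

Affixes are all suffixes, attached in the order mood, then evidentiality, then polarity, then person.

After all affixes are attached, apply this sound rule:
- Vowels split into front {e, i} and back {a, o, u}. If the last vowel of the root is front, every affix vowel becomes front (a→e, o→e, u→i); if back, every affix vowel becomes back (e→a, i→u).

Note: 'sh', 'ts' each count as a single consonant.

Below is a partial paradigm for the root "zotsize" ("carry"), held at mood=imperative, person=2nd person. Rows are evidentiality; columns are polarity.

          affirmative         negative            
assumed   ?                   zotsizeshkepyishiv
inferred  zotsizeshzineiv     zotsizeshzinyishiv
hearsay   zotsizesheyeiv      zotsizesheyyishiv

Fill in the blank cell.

Attach mood imperative -sh → zotsizesh.
Attach evidentiality assumed -kop → zotsizeshkop.
Attach polarity affirmative -e → zotsizeshkope.
Attach person 2nd person -uv → zotsizeshkopeuv.
Apply vowel harmony: zotsizeshkopeuv → zotsizeshkepeiv.

zotsizeshkepeiv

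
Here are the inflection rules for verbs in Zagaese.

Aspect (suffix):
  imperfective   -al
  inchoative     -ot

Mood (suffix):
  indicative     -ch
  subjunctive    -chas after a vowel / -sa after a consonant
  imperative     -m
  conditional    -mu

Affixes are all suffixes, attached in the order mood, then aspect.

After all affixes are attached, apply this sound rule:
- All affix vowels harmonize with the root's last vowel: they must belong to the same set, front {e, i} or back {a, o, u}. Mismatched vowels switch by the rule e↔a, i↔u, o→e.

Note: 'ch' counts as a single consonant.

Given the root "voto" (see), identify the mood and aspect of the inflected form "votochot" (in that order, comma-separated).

Segment: voto-ch-ot.
mood: -ch → indicative.
aspect: -ot → inchoative.

indicative, inchoative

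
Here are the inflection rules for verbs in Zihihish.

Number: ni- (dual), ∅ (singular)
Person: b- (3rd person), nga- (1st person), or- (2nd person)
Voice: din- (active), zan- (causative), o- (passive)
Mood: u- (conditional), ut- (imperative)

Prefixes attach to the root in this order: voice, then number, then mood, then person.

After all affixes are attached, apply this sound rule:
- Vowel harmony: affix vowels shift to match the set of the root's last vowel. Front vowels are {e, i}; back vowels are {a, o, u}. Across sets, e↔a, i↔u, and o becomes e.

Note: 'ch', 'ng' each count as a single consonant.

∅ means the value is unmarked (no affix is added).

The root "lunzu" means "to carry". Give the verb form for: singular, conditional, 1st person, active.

ngaudunlunzu

Attach voice active din- → dinlunzu.
number = singular: zero marking, form stays dinlunzu.
Attach mood conditional u- → udinlunzu.
Attach person 1st person nga- → ngaudinlunzu.
Apply vowel harmony: ngaudinlunzu → ngaudunlunzu.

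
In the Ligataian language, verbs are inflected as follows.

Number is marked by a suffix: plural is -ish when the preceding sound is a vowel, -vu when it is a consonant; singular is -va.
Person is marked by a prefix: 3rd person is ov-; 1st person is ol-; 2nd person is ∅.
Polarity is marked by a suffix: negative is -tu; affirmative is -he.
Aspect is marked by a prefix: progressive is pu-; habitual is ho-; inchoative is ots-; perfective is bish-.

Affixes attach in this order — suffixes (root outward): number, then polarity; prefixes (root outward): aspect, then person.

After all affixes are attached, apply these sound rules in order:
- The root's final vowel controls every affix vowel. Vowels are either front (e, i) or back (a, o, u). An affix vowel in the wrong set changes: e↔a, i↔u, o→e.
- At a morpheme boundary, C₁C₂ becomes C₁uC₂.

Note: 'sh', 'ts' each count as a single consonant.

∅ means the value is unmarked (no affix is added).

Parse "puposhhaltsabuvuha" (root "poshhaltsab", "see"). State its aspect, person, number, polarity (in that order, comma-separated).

Segment: pu-poshhaltsab-vu-he.
aspect: pu- → progressive.
person: ∅ → 2nd person.
number: -ish/vu → plural.
polarity: -he → affirmative.

progressive, 2nd person, plural, affirmative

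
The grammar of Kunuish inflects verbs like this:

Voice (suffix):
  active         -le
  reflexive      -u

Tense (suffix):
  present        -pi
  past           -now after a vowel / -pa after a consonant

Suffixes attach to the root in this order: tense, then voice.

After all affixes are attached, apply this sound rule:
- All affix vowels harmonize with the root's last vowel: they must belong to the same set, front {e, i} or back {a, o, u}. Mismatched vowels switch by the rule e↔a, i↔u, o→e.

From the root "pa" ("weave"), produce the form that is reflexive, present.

Attach tense present -pi → papi.
Attach voice reflexive -u → papiu.
Apply vowel harmony: papiu → papuu.

papuu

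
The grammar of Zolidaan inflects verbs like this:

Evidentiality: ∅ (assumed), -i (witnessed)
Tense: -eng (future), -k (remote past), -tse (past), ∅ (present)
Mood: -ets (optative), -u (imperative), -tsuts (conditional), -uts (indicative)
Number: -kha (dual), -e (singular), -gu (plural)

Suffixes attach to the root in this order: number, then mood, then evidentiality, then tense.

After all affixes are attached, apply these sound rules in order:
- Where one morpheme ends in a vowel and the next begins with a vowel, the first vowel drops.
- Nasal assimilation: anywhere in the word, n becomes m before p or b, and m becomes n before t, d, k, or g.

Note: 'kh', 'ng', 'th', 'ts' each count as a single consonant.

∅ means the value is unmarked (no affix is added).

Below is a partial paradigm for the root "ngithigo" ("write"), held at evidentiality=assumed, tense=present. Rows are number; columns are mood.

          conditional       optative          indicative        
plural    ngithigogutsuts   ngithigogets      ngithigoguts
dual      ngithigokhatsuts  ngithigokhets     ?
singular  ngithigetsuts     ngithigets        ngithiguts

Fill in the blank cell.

ngithigokhuts

Attach number dual -kha → ngithigokha.
Attach mood indicative -uts → ngithigokhauts.
evidentiality = assumed: zero marking, form stays ngithigokhauts.
tense = present: zero marking, form stays ngithigokhauts.
Apply vowel deletion: ngithigokhauts → ngithigokhuts.
Nasal assimilation: no change.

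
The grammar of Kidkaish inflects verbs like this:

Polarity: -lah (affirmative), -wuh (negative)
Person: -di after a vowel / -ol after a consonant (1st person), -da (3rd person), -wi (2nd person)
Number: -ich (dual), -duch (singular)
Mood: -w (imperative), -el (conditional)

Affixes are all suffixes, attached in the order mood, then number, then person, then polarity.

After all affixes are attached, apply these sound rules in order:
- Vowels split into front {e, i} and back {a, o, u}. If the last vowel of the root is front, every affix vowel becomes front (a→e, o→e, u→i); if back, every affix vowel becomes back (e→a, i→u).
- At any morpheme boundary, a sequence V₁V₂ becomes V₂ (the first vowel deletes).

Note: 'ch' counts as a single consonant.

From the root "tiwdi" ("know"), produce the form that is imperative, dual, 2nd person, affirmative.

Attach mood imperative -w → tiwdiw.
Attach number dual -ich → tiwdiwich.
Attach person 2nd person -wi → tiwdiwichwi.
Attach polarity affirmative -lah → tiwdiwichwilah.
Apply vowel harmony: tiwdiwichwilah → tiwdiwichwileh.
Vowel deletion: no change.

tiwdiwichwileh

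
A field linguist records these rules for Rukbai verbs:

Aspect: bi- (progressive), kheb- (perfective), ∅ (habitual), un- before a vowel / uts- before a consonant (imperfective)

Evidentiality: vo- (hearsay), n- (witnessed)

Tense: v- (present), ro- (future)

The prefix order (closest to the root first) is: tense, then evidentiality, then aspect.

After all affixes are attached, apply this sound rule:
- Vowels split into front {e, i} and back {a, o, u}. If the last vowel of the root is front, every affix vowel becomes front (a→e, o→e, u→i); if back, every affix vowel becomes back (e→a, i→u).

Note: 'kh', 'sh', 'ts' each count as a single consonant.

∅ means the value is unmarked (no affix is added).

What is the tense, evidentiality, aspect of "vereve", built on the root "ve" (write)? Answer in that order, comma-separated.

Segment: vo-ro-ve.
tense: ro- → future.
evidentiality: vo- → hearsay.
aspect: ∅ → habitual.

future, hearsay, habitual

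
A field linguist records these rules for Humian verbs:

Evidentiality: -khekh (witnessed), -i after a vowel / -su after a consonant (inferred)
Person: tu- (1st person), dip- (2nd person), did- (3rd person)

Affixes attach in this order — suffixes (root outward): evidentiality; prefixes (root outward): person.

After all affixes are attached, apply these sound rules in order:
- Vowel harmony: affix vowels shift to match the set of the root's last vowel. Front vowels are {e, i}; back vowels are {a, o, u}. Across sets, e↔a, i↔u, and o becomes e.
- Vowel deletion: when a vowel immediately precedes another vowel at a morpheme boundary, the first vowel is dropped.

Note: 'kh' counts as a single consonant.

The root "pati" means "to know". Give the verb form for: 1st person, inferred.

Attach person 1st person tu- → tupati.
Attach evidentiality inferred -i (after vowel 'i') → tupatii.
Apply vowel harmony: tupatii → tipatii.
Apply vowel deletion: tipatii → tipati.

tipati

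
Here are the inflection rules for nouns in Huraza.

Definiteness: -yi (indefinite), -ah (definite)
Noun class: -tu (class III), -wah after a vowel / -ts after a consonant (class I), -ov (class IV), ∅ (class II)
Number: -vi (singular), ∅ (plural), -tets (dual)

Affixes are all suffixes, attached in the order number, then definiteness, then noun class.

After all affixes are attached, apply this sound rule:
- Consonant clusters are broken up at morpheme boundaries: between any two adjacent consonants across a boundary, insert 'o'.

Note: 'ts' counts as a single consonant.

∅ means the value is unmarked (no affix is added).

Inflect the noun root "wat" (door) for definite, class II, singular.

watoviah

Attach number singular -vi → watvi.
Attach definiteness definite -ah → watviah.
noun class = class II: zero marking, form stays watviah.
Apply epenthesis: watviah → watoviah.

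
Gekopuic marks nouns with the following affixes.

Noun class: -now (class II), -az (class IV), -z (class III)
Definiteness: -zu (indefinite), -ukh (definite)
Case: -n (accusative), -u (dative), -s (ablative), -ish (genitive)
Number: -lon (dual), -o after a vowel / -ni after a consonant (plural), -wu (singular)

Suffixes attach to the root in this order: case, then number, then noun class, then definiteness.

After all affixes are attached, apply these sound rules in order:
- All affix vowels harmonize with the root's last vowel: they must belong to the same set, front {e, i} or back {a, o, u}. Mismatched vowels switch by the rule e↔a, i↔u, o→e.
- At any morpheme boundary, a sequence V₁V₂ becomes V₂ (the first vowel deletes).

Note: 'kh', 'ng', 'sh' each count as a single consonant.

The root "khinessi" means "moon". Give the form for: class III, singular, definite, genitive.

khinessishwizikh

Attach case genitive -ish → khinessiish.
Attach number singular -wu → khinessiishwu.
Attach noun class class III -z → khinessiishwuz.
Attach definiteness definite -ukh → khinessiishwuzukh.
Apply vowel harmony: khinessiishwuzukh → khinessiishwizikh.
Apply vowel deletion: khinessiishwizikh → khinessishwizikh.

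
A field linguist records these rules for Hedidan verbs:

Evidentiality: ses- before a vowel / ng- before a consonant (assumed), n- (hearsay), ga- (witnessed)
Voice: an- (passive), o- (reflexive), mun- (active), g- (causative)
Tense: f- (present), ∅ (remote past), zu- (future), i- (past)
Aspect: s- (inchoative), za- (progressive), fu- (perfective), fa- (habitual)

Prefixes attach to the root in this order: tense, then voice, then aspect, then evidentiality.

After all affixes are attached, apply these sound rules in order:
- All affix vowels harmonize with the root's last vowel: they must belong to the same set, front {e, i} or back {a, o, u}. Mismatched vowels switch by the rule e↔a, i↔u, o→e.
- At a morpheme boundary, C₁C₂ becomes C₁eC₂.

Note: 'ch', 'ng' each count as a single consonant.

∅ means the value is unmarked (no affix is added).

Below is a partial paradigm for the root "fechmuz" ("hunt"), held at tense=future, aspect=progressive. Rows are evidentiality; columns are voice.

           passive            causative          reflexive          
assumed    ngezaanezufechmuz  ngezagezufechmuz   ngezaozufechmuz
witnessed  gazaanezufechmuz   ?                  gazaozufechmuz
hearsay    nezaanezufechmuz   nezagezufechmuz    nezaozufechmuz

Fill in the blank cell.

gazagezufechmuz

Attach tense future zu- → zufechmuz.
Attach voice causative g- → gzufechmuz.
Attach aspect progressive za- → zagzufechmuz.
Attach evidentiality witnessed ga- → gazagzufechmuz.
Vowel harmony: no change.
Apply epenthesis: gazagzufechmuz → gazagezufechmuz.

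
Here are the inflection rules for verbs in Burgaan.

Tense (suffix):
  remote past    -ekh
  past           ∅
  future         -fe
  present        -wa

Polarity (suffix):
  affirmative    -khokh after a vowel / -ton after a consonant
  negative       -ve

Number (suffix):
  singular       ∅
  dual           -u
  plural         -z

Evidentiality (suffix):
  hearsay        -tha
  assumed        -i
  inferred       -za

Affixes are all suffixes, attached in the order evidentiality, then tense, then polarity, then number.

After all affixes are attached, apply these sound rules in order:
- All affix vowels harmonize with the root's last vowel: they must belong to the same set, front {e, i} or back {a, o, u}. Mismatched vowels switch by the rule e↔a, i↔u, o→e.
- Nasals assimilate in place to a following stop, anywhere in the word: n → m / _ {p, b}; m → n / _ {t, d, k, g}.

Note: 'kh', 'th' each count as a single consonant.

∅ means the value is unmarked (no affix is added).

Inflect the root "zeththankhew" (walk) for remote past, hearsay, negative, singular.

Attach evidentiality hearsay -tha → zeththankhewtha.
Attach tense remote past -ekh → zeththankhewthaekh.
Attach polarity negative -ve → zeththankhewthaekhve.
number = singular: zero marking, form stays zeththankhewthaekhve.
Apply vowel harmony: zeththankhewthaekhve → zeththankhewtheekhve.
Nasal assimilation: no change.

zeththankhewtheekhve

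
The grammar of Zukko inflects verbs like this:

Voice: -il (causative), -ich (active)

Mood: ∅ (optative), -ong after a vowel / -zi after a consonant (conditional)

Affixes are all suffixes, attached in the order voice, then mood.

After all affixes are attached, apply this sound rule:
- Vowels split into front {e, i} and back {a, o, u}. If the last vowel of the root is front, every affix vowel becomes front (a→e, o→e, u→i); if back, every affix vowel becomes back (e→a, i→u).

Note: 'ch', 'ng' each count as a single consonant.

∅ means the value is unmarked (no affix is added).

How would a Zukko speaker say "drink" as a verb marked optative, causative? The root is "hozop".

hozopul

Attach voice causative -il → hozopil.
mood = optative: zero marking, form stays hozopil.
Apply vowel harmony: hozopil → hozopul.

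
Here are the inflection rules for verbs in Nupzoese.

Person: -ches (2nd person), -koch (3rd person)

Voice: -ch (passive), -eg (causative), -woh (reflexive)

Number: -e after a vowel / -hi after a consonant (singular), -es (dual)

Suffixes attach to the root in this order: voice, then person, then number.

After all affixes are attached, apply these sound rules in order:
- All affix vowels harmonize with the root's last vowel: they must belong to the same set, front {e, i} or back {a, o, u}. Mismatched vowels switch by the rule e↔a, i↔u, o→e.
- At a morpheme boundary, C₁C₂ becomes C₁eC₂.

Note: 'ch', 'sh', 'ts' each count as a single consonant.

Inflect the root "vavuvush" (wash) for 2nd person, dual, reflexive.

Attach voice reflexive -woh → vavuvushwoh.
Attach person 2nd person -ches → vavuvushwohches.
Attach number dual -es → vavuvushwohcheses.
Apply vowel harmony: vavuvushwohcheses → vavuvushwohchasas.
Apply epenthesis: vavuvushwohchasas → vavuvushewohechasas.

vavuvushewohechasas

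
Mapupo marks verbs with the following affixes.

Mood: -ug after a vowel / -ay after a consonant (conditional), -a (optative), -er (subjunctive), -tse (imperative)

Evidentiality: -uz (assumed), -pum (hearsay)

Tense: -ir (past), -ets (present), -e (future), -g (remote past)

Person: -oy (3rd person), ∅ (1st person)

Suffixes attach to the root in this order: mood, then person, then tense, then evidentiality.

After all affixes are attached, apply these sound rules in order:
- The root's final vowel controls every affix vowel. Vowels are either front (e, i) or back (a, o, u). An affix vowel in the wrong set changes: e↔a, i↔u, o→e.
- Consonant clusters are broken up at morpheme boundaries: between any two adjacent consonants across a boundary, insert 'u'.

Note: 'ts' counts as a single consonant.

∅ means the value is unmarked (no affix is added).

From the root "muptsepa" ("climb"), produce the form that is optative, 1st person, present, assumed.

muptsepaaatsuz

Attach mood optative -a → muptsepaa.
person = 1st person: zero marking, form stays muptsepaa.
Attach tense present -ets → muptsepaaets.
Attach evidentiality assumed -uz → muptsepaaetsuz.
Apply vowel harmony: muptsepaaetsuz → muptsepaaatsuz.
Epenthesis: no change.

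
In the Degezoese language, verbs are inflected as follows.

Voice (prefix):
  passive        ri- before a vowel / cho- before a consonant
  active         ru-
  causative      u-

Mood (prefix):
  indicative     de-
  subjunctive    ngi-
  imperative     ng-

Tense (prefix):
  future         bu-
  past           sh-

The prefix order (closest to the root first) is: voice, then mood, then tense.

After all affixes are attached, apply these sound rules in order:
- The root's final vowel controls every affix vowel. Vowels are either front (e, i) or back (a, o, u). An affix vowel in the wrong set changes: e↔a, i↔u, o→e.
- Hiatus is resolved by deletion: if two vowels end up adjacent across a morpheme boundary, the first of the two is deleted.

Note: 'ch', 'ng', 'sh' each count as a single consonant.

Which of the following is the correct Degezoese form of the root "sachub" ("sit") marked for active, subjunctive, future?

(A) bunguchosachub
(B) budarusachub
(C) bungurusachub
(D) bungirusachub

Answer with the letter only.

Attach voice active ru- → rusachub.
Attach mood subjunctive ngi- → ngirusachub.
Attach tense future bu- → bungirusachub.
Apply vowel harmony: bungirusachub → bungurusachub.
Vowel deletion: no change.
So the correct form is bungurusachub, option (C).
(B) budarusachub is wrong: it uses indicative instead of subjunctive for mood.
(D) bungirusachub is wrong: it fails to apply the sound rule(s).
(A) bunguchosachub is wrong: it uses passive instead of active for voice.

C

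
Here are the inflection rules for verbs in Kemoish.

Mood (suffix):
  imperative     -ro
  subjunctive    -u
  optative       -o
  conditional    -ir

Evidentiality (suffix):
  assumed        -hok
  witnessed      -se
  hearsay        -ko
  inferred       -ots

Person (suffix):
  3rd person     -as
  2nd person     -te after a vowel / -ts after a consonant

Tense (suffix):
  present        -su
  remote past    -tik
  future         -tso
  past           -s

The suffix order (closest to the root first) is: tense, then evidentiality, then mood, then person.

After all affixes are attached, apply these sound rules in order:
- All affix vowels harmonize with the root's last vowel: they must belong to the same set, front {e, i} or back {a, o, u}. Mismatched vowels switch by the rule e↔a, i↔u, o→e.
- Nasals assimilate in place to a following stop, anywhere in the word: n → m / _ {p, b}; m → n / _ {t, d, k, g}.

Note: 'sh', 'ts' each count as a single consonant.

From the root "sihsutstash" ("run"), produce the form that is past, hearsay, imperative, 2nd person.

Attach tense past -s → sihsutstashs.
Attach evidentiality hearsay -ko → sihsutstashsko.
Attach mood imperative -ro → sihsutstashskoro.
Attach person 2nd person -te (after vowel 'o') → sihsutstashskorote.
Apply vowel harmony: sihsutstashskorote → sihsutstashskorota.
Nasal assimilation: no change.

sihsutstashskorota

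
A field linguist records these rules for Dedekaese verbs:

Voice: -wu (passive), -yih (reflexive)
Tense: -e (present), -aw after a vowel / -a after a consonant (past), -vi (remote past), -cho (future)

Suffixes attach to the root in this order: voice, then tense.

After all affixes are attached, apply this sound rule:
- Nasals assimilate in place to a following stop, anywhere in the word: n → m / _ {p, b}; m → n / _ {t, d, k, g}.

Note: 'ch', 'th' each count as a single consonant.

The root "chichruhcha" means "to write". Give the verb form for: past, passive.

chichruhchawuaw

Attach voice passive -wu → chichruhchawu.
Attach tense past -aw (after vowel 'u') → chichruhchawuaw.
Nasal assimilation: no change.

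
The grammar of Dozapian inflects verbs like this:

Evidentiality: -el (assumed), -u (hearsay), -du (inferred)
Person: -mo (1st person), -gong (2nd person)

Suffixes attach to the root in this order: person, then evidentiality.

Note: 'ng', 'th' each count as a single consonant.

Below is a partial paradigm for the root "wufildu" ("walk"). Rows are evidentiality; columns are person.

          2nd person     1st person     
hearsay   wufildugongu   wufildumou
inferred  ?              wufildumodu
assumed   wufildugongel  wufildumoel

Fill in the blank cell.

wufildugongdu

Attach person 2nd person -gong → wufildugong.
Attach evidentiality inferred -du → wufildugongdu.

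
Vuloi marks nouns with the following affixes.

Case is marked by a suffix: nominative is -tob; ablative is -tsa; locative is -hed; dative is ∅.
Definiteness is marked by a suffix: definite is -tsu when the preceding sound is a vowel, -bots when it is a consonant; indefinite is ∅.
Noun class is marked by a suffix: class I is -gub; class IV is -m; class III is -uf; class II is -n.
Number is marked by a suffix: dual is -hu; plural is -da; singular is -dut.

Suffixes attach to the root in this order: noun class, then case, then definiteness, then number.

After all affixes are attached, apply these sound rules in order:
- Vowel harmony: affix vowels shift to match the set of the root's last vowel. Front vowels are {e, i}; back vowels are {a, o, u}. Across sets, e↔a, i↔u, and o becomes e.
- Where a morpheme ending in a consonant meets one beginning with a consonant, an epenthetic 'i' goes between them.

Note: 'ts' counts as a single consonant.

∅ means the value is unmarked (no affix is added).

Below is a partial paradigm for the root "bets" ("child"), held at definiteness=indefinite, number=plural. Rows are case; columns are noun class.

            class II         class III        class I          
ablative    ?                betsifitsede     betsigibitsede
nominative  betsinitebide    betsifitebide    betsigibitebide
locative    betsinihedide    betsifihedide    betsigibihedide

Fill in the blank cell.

Attach noun class class II -n → betsn.
Attach case ablative -tsa → betsntsa.
definiteness = indefinite: zero marking, form stays betsntsa.
Attach number plural -da → betsntsada.
Apply vowel harmony: betsntsada → betsntsede.
Apply epenthesis: betsntsede → betsinitsede.

betsinitsede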